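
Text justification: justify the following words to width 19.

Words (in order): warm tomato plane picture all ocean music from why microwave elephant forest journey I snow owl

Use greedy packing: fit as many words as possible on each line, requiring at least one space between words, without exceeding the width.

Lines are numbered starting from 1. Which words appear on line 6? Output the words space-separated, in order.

Line 1: ['warm', 'tomato', 'plane'] (min_width=17, slack=2)
Line 2: ['picture', 'all', 'ocean'] (min_width=17, slack=2)
Line 3: ['music', 'from', 'why'] (min_width=14, slack=5)
Line 4: ['microwave', 'elephant'] (min_width=18, slack=1)
Line 5: ['forest', 'journey', 'I'] (min_width=16, slack=3)
Line 6: ['snow', 'owl'] (min_width=8, slack=11)

Answer: snow owl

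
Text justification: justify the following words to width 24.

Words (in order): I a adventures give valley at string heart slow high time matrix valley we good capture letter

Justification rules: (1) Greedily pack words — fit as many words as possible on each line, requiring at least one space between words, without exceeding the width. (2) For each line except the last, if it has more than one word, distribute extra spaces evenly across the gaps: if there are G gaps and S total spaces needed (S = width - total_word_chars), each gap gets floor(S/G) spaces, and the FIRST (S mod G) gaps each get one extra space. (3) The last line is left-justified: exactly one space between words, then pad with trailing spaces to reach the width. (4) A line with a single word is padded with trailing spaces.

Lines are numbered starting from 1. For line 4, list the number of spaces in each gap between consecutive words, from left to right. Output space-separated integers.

Line 1: ['I', 'a', 'adventures', 'give'] (min_width=19, slack=5)
Line 2: ['valley', 'at', 'string', 'heart'] (min_width=22, slack=2)
Line 3: ['slow', 'high', 'time', 'matrix'] (min_width=21, slack=3)
Line 4: ['valley', 'we', 'good', 'capture'] (min_width=22, slack=2)
Line 5: ['letter'] (min_width=6, slack=18)

Answer: 2 2 1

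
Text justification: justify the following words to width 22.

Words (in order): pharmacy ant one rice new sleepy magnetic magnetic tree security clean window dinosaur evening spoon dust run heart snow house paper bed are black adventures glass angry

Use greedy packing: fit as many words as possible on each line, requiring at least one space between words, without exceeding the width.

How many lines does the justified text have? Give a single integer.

Answer: 8

Derivation:
Line 1: ['pharmacy', 'ant', 'one', 'rice'] (min_width=21, slack=1)
Line 2: ['new', 'sleepy', 'magnetic'] (min_width=19, slack=3)
Line 3: ['magnetic', 'tree', 'security'] (min_width=22, slack=0)
Line 4: ['clean', 'window', 'dinosaur'] (min_width=21, slack=1)
Line 5: ['evening', 'spoon', 'dust', 'run'] (min_width=22, slack=0)
Line 6: ['heart', 'snow', 'house', 'paper'] (min_width=22, slack=0)
Line 7: ['bed', 'are', 'black'] (min_width=13, slack=9)
Line 8: ['adventures', 'glass', 'angry'] (min_width=22, slack=0)
Total lines: 8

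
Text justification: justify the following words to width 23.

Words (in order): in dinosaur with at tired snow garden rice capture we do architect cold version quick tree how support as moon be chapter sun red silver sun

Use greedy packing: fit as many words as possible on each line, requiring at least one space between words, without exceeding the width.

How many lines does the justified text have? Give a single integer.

Answer: 7

Derivation:
Line 1: ['in', 'dinosaur', 'with', 'at'] (min_width=19, slack=4)
Line 2: ['tired', 'snow', 'garden', 'rice'] (min_width=22, slack=1)
Line 3: ['capture', 'we', 'do', 'architect'] (min_width=23, slack=0)
Line 4: ['cold', 'version', 'quick', 'tree'] (min_width=23, slack=0)
Line 5: ['how', 'support', 'as', 'moon', 'be'] (min_width=22, slack=1)
Line 6: ['chapter', 'sun', 'red', 'silver'] (min_width=22, slack=1)
Line 7: ['sun'] (min_width=3, slack=20)
Total lines: 7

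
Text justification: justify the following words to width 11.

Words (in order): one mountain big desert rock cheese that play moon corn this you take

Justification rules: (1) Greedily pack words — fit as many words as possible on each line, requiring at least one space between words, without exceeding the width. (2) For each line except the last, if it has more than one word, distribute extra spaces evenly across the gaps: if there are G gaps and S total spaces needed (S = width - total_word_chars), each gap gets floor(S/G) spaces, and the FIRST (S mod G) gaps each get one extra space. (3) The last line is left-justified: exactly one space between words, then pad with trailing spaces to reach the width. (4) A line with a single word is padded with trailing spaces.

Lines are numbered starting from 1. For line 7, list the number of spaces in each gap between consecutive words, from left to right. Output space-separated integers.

Line 1: ['one'] (min_width=3, slack=8)
Line 2: ['mountain'] (min_width=8, slack=3)
Line 3: ['big', 'desert'] (min_width=10, slack=1)
Line 4: ['rock', 'cheese'] (min_width=11, slack=0)
Line 5: ['that', 'play'] (min_width=9, slack=2)
Line 6: ['moon', 'corn'] (min_width=9, slack=2)
Line 7: ['this', 'you'] (min_width=8, slack=3)
Line 8: ['take'] (min_width=4, slack=7)

Answer: 4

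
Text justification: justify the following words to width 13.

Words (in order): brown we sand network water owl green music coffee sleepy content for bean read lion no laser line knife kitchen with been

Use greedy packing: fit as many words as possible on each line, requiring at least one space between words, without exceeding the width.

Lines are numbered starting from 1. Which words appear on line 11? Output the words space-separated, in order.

Line 1: ['brown', 'we', 'sand'] (min_width=13, slack=0)
Line 2: ['network', 'water'] (min_width=13, slack=0)
Line 3: ['owl', 'green'] (min_width=9, slack=4)
Line 4: ['music', 'coffee'] (min_width=12, slack=1)
Line 5: ['sleepy'] (min_width=6, slack=7)
Line 6: ['content', 'for'] (min_width=11, slack=2)
Line 7: ['bean', 'read'] (min_width=9, slack=4)
Line 8: ['lion', 'no', 'laser'] (min_width=13, slack=0)
Line 9: ['line', 'knife'] (min_width=10, slack=3)
Line 10: ['kitchen', 'with'] (min_width=12, slack=1)
Line 11: ['been'] (min_width=4, slack=9)

Answer: been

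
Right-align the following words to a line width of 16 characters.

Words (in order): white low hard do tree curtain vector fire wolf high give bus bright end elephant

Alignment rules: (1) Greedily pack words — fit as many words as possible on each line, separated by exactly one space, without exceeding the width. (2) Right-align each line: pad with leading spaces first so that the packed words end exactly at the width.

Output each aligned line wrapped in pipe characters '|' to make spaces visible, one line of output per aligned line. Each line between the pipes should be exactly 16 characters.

Answer: |  white low hard|
| do tree curtain|
|vector fire wolf|
|   high give bus|
|      bright end|
|        elephant|

Derivation:
Line 1: ['white', 'low', 'hard'] (min_width=14, slack=2)
Line 2: ['do', 'tree', 'curtain'] (min_width=15, slack=1)
Line 3: ['vector', 'fire', 'wolf'] (min_width=16, slack=0)
Line 4: ['high', 'give', 'bus'] (min_width=13, slack=3)
Line 5: ['bright', 'end'] (min_width=10, slack=6)
Line 6: ['elephant'] (min_width=8, slack=8)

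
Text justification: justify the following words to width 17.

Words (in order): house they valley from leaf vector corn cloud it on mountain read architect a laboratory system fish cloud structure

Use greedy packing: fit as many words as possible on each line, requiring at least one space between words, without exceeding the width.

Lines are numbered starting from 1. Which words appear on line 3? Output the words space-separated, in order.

Line 1: ['house', 'they', 'valley'] (min_width=17, slack=0)
Line 2: ['from', 'leaf', 'vector'] (min_width=16, slack=1)
Line 3: ['corn', 'cloud', 'it', 'on'] (min_width=16, slack=1)
Line 4: ['mountain', 'read'] (min_width=13, slack=4)
Line 5: ['architect', 'a'] (min_width=11, slack=6)
Line 6: ['laboratory', 'system'] (min_width=17, slack=0)
Line 7: ['fish', 'cloud'] (min_width=10, slack=7)
Line 8: ['structure'] (min_width=9, slack=8)

Answer: corn cloud it on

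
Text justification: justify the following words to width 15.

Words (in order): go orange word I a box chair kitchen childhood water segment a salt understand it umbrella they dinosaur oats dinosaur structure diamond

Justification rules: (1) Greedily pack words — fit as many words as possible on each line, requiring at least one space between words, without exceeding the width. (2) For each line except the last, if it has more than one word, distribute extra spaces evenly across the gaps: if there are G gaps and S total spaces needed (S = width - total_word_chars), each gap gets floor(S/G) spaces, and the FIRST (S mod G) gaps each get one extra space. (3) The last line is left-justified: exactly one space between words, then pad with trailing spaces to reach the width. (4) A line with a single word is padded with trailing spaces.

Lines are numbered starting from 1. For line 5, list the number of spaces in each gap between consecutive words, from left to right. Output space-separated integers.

Line 1: ['go', 'orange', 'word'] (min_width=14, slack=1)
Line 2: ['I', 'a', 'box', 'chair'] (min_width=13, slack=2)
Line 3: ['kitchen'] (min_width=7, slack=8)
Line 4: ['childhood', 'water'] (min_width=15, slack=0)
Line 5: ['segment', 'a', 'salt'] (min_width=14, slack=1)
Line 6: ['understand', 'it'] (min_width=13, slack=2)
Line 7: ['umbrella', 'they'] (min_width=13, slack=2)
Line 8: ['dinosaur', 'oats'] (min_width=13, slack=2)
Line 9: ['dinosaur'] (min_width=8, slack=7)
Line 10: ['structure'] (min_width=9, slack=6)
Line 11: ['diamond'] (min_width=7, slack=8)

Answer: 2 1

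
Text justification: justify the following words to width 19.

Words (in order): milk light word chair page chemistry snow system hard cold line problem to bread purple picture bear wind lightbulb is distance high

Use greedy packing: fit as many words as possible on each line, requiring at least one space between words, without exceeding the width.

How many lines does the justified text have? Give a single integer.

Answer: 9

Derivation:
Line 1: ['milk', 'light', 'word'] (min_width=15, slack=4)
Line 2: ['chair', 'page'] (min_width=10, slack=9)
Line 3: ['chemistry', 'snow'] (min_width=14, slack=5)
Line 4: ['system', 'hard', 'cold'] (min_width=16, slack=3)
Line 5: ['line', 'problem', 'to'] (min_width=15, slack=4)
Line 6: ['bread', 'purple'] (min_width=12, slack=7)
Line 7: ['picture', 'bear', 'wind'] (min_width=17, slack=2)
Line 8: ['lightbulb', 'is'] (min_width=12, slack=7)
Line 9: ['distance', 'high'] (min_width=13, slack=6)
Total lines: 9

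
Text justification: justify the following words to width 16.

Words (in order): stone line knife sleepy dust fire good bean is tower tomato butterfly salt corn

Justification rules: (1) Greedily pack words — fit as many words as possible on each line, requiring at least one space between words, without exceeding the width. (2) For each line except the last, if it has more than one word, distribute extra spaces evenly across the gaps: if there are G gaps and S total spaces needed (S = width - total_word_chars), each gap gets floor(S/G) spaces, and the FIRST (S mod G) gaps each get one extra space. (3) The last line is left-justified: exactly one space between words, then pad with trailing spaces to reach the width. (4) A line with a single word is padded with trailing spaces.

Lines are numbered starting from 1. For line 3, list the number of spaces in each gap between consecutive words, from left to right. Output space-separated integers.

Answer: 3 3

Derivation:
Line 1: ['stone', 'line', 'knife'] (min_width=16, slack=0)
Line 2: ['sleepy', 'dust', 'fire'] (min_width=16, slack=0)
Line 3: ['good', 'bean', 'is'] (min_width=12, slack=4)
Line 4: ['tower', 'tomato'] (min_width=12, slack=4)
Line 5: ['butterfly', 'salt'] (min_width=14, slack=2)
Line 6: ['corn'] (min_width=4, slack=12)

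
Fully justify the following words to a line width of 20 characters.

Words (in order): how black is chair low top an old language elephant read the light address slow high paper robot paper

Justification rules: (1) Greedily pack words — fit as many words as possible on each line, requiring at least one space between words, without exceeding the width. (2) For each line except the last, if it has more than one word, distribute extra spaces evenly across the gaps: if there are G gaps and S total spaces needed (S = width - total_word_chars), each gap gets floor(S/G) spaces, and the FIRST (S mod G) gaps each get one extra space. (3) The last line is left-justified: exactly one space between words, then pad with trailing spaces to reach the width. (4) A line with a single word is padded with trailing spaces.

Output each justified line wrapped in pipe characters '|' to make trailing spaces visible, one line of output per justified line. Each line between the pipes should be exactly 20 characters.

Answer: |how  black  is chair|
|low   top   an   old|
|language    elephant|
|read    the    light|
|address   slow  high|
|paper robot paper   |

Derivation:
Line 1: ['how', 'black', 'is', 'chair'] (min_width=18, slack=2)
Line 2: ['low', 'top', 'an', 'old'] (min_width=14, slack=6)
Line 3: ['language', 'elephant'] (min_width=17, slack=3)
Line 4: ['read', 'the', 'light'] (min_width=14, slack=6)
Line 5: ['address', 'slow', 'high'] (min_width=17, slack=3)
Line 6: ['paper', 'robot', 'paper'] (min_width=17, slack=3)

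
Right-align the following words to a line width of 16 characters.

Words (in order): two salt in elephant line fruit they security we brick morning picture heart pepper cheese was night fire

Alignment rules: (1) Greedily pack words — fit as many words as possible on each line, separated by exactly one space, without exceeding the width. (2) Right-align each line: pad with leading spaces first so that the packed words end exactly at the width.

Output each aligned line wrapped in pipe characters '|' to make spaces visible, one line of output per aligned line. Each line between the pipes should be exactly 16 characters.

Line 1: ['two', 'salt', 'in'] (min_width=11, slack=5)
Line 2: ['elephant', 'line'] (min_width=13, slack=3)
Line 3: ['fruit', 'they'] (min_width=10, slack=6)
Line 4: ['security', 'we'] (min_width=11, slack=5)
Line 5: ['brick', 'morning'] (min_width=13, slack=3)
Line 6: ['picture', 'heart'] (min_width=13, slack=3)
Line 7: ['pepper', 'cheese'] (min_width=13, slack=3)
Line 8: ['was', 'night', 'fire'] (min_width=14, slack=2)

Answer: |     two salt in|
|   elephant line|
|      fruit they|
|     security we|
|   brick morning|
|   picture heart|
|   pepper cheese|
|  was night fire|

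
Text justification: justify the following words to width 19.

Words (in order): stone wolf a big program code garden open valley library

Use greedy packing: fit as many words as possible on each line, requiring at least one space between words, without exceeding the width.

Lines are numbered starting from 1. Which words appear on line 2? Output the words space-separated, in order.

Answer: program code garden

Derivation:
Line 1: ['stone', 'wolf', 'a', 'big'] (min_width=16, slack=3)
Line 2: ['program', 'code', 'garden'] (min_width=19, slack=0)
Line 3: ['open', 'valley', 'library'] (min_width=19, slack=0)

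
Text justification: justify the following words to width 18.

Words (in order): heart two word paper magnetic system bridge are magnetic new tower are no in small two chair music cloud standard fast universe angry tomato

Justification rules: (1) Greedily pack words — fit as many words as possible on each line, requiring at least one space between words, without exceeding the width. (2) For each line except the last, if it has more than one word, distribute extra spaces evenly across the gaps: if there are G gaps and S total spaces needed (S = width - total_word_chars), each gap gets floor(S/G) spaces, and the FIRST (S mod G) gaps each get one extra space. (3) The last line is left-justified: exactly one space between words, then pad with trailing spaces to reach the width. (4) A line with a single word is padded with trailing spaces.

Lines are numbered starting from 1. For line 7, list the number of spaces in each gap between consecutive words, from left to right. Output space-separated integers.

Answer: 5

Derivation:
Line 1: ['heart', 'two', 'word'] (min_width=14, slack=4)
Line 2: ['paper', 'magnetic'] (min_width=14, slack=4)
Line 3: ['system', 'bridge', 'are'] (min_width=17, slack=1)
Line 4: ['magnetic', 'new', 'tower'] (min_width=18, slack=0)
Line 5: ['are', 'no', 'in', 'small'] (min_width=15, slack=3)
Line 6: ['two', 'chair', 'music'] (min_width=15, slack=3)
Line 7: ['cloud', 'standard'] (min_width=14, slack=4)
Line 8: ['fast', 'universe'] (min_width=13, slack=5)
Line 9: ['angry', 'tomato'] (min_width=12, slack=6)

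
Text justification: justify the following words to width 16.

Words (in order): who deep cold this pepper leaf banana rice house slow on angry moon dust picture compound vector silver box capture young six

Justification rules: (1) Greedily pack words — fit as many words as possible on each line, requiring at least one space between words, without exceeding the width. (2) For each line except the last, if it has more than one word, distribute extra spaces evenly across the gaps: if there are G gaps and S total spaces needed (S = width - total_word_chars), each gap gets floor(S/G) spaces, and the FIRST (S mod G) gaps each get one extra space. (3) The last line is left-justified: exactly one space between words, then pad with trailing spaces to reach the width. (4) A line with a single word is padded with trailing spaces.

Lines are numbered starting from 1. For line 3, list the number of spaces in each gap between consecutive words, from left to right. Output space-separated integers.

Answer: 6

Derivation:
Line 1: ['who', 'deep', 'cold'] (min_width=13, slack=3)
Line 2: ['this', 'pepper', 'leaf'] (min_width=16, slack=0)
Line 3: ['banana', 'rice'] (min_width=11, slack=5)
Line 4: ['house', 'slow', 'on'] (min_width=13, slack=3)
Line 5: ['angry', 'moon', 'dust'] (min_width=15, slack=1)
Line 6: ['picture', 'compound'] (min_width=16, slack=0)
Line 7: ['vector', 'silver'] (min_width=13, slack=3)
Line 8: ['box', 'capture'] (min_width=11, slack=5)
Line 9: ['young', 'six'] (min_width=9, slack=7)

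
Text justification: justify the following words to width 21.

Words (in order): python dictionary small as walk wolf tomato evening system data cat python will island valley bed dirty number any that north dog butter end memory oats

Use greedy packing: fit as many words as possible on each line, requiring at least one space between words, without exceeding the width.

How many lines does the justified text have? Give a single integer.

Line 1: ['python', 'dictionary'] (min_width=17, slack=4)
Line 2: ['small', 'as', 'walk', 'wolf'] (min_width=18, slack=3)
Line 3: ['tomato', 'evening', 'system'] (min_width=21, slack=0)
Line 4: ['data', 'cat', 'python', 'will'] (min_width=20, slack=1)
Line 5: ['island', 'valley', 'bed'] (min_width=17, slack=4)
Line 6: ['dirty', 'number', 'any', 'that'] (min_width=21, slack=0)
Line 7: ['north', 'dog', 'butter', 'end'] (min_width=20, slack=1)
Line 8: ['memory', 'oats'] (min_width=11, slack=10)
Total lines: 8

Answer: 8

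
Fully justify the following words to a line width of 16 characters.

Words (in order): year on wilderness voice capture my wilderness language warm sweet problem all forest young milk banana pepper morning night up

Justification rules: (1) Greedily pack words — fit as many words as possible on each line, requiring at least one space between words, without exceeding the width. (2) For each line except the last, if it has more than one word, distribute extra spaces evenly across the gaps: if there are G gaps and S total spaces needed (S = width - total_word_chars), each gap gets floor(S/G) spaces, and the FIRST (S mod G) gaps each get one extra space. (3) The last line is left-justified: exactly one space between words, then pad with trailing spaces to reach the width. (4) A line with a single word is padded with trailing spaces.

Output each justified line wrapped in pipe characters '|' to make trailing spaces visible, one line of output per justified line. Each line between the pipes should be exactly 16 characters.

Answer: |year          on|
|wilderness voice|
|capture       my|
|wilderness      |
|language    warm|
|sweet    problem|
|all forest young|
|milk      banana|
|pepper   morning|
|night up        |

Derivation:
Line 1: ['year', 'on'] (min_width=7, slack=9)
Line 2: ['wilderness', 'voice'] (min_width=16, slack=0)
Line 3: ['capture', 'my'] (min_width=10, slack=6)
Line 4: ['wilderness'] (min_width=10, slack=6)
Line 5: ['language', 'warm'] (min_width=13, slack=3)
Line 6: ['sweet', 'problem'] (min_width=13, slack=3)
Line 7: ['all', 'forest', 'young'] (min_width=16, slack=0)
Line 8: ['milk', 'banana'] (min_width=11, slack=5)
Line 9: ['pepper', 'morning'] (min_width=14, slack=2)
Line 10: ['night', 'up'] (min_width=8, slack=8)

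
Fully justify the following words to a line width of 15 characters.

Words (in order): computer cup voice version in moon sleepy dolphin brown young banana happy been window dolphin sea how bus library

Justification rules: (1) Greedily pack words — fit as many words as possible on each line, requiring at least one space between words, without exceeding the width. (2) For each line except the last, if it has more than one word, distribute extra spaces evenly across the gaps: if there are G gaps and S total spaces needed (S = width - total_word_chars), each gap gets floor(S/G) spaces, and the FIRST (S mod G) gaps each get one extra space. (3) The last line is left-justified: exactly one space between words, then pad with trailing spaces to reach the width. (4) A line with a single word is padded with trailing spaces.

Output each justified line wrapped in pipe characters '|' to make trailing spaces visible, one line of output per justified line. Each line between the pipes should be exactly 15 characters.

Line 1: ['computer', 'cup'] (min_width=12, slack=3)
Line 2: ['voice', 'version'] (min_width=13, slack=2)
Line 3: ['in', 'moon', 'sleepy'] (min_width=14, slack=1)
Line 4: ['dolphin', 'brown'] (min_width=13, slack=2)
Line 5: ['young', 'banana'] (min_width=12, slack=3)
Line 6: ['happy', 'been'] (min_width=10, slack=5)
Line 7: ['window', 'dolphin'] (min_width=14, slack=1)
Line 8: ['sea', 'how', 'bus'] (min_width=11, slack=4)
Line 9: ['library'] (min_width=7, slack=8)

Answer: |computer    cup|
|voice   version|
|in  moon sleepy|
|dolphin   brown|
|young    banana|
|happy      been|
|window  dolphin|
|sea   how   bus|
|library        |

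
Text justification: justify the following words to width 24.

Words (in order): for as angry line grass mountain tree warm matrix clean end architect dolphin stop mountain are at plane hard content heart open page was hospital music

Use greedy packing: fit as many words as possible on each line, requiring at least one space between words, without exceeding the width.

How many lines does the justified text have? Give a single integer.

Line 1: ['for', 'as', 'angry', 'line', 'grass'] (min_width=23, slack=1)
Line 2: ['mountain', 'tree', 'warm'] (min_width=18, slack=6)
Line 3: ['matrix', 'clean', 'end'] (min_width=16, slack=8)
Line 4: ['architect', 'dolphin', 'stop'] (min_width=22, slack=2)
Line 5: ['mountain', 'are', 'at', 'plane'] (min_width=21, slack=3)
Line 6: ['hard', 'content', 'heart', 'open'] (min_width=23, slack=1)
Line 7: ['page', 'was', 'hospital', 'music'] (min_width=23, slack=1)
Total lines: 7

Answer: 7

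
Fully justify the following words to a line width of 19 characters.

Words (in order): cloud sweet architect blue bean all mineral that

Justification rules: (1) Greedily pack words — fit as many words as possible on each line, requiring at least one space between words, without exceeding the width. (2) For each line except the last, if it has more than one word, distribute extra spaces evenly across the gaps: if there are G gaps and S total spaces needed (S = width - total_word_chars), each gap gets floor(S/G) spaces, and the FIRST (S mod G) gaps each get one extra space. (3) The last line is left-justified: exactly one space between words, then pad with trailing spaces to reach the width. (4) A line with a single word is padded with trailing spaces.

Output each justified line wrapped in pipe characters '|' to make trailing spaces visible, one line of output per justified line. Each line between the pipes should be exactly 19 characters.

Line 1: ['cloud', 'sweet'] (min_width=11, slack=8)
Line 2: ['architect', 'blue', 'bean'] (min_width=19, slack=0)
Line 3: ['all', 'mineral', 'that'] (min_width=16, slack=3)

Answer: |cloud         sweet|
|architect blue bean|
|all mineral that   |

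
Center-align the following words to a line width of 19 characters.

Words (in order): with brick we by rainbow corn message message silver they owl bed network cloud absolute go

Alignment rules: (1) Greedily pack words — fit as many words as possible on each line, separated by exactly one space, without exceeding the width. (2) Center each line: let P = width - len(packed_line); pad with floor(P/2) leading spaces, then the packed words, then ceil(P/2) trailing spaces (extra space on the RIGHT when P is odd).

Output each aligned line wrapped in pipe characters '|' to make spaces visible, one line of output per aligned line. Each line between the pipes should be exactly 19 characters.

Line 1: ['with', 'brick', 'we', 'by'] (min_width=16, slack=3)
Line 2: ['rainbow', 'corn'] (min_width=12, slack=7)
Line 3: ['message', 'message'] (min_width=15, slack=4)
Line 4: ['silver', 'they', 'owl', 'bed'] (min_width=19, slack=0)
Line 5: ['network', 'cloud'] (min_width=13, slack=6)
Line 6: ['absolute', 'go'] (min_width=11, slack=8)

Answer: | with brick we by  |
|   rainbow corn    |
|  message message  |
|silver they owl bed|
|   network cloud   |
|    absolute go    |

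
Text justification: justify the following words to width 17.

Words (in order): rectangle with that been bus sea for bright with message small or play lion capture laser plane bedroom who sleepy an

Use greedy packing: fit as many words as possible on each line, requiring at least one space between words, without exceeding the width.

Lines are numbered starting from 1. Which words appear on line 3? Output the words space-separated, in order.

Line 1: ['rectangle', 'with'] (min_width=14, slack=3)
Line 2: ['that', 'been', 'bus', 'sea'] (min_width=17, slack=0)
Line 3: ['for', 'bright', 'with'] (min_width=15, slack=2)
Line 4: ['message', 'small', 'or'] (min_width=16, slack=1)
Line 5: ['play', 'lion', 'capture'] (min_width=17, slack=0)
Line 6: ['laser', 'plane'] (min_width=11, slack=6)
Line 7: ['bedroom', 'who'] (min_width=11, slack=6)
Line 8: ['sleepy', 'an'] (min_width=9, slack=8)

Answer: for bright with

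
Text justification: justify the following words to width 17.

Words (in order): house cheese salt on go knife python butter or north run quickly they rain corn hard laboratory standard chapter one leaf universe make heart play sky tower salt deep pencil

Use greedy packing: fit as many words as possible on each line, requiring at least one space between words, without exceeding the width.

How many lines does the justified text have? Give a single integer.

Line 1: ['house', 'cheese', 'salt'] (min_width=17, slack=0)
Line 2: ['on', 'go', 'knife'] (min_width=11, slack=6)
Line 3: ['python', 'butter', 'or'] (min_width=16, slack=1)
Line 4: ['north', 'run', 'quickly'] (min_width=17, slack=0)
Line 5: ['they', 'rain', 'corn'] (min_width=14, slack=3)
Line 6: ['hard', 'laboratory'] (min_width=15, slack=2)
Line 7: ['standard', 'chapter'] (min_width=16, slack=1)
Line 8: ['one', 'leaf', 'universe'] (min_width=17, slack=0)
Line 9: ['make', 'heart', 'play'] (min_width=15, slack=2)
Line 10: ['sky', 'tower', 'salt'] (min_width=14, slack=3)
Line 11: ['deep', 'pencil'] (min_width=11, slack=6)
Total lines: 11

Answer: 11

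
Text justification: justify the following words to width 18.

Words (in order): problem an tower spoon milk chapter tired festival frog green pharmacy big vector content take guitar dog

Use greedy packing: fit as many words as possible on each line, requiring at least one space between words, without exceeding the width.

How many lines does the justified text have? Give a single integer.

Answer: 7

Derivation:
Line 1: ['problem', 'an', 'tower'] (min_width=16, slack=2)
Line 2: ['spoon', 'milk', 'chapter'] (min_width=18, slack=0)
Line 3: ['tired', 'festival'] (min_width=14, slack=4)
Line 4: ['frog', 'green'] (min_width=10, slack=8)
Line 5: ['pharmacy', 'big'] (min_width=12, slack=6)
Line 6: ['vector', 'content'] (min_width=14, slack=4)
Line 7: ['take', 'guitar', 'dog'] (min_width=15, slack=3)
Total lines: 7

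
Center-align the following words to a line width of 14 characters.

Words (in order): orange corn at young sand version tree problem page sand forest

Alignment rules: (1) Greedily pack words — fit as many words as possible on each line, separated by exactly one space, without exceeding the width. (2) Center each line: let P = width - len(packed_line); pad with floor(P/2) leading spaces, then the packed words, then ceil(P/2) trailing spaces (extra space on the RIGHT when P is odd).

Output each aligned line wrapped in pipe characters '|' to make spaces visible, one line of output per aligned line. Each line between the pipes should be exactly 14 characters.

Line 1: ['orange', 'corn', 'at'] (min_width=14, slack=0)
Line 2: ['young', 'sand'] (min_width=10, slack=4)
Line 3: ['version', 'tree'] (min_width=12, slack=2)
Line 4: ['problem', 'page'] (min_width=12, slack=2)
Line 5: ['sand', 'forest'] (min_width=11, slack=3)

Answer: |orange corn at|
|  young sand  |
| version tree |
| problem page |
| sand forest  |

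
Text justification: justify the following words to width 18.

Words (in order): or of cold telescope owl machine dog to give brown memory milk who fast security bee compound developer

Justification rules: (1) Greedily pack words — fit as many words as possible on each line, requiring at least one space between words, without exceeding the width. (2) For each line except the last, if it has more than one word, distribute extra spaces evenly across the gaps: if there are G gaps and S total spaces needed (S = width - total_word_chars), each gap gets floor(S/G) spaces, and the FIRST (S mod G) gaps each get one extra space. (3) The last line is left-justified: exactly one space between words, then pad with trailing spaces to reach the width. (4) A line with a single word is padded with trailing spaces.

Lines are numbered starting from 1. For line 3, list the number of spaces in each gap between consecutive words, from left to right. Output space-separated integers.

Answer: 3 3

Derivation:
Line 1: ['or', 'of', 'cold'] (min_width=10, slack=8)
Line 2: ['telescope', 'owl'] (min_width=13, slack=5)
Line 3: ['machine', 'dog', 'to'] (min_width=14, slack=4)
Line 4: ['give', 'brown', 'memory'] (min_width=17, slack=1)
Line 5: ['milk', 'who', 'fast'] (min_width=13, slack=5)
Line 6: ['security', 'bee'] (min_width=12, slack=6)
Line 7: ['compound', 'developer'] (min_width=18, slack=0)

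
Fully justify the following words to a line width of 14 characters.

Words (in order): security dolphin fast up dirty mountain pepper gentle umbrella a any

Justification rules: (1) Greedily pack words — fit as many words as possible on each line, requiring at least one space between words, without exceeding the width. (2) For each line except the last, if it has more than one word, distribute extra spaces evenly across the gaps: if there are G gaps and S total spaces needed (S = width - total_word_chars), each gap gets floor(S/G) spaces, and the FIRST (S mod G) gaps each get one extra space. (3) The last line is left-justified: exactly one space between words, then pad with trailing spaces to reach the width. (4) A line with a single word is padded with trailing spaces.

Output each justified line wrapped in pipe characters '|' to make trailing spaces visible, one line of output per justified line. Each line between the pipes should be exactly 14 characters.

Line 1: ['security'] (min_width=8, slack=6)
Line 2: ['dolphin', 'fast'] (min_width=12, slack=2)
Line 3: ['up', 'dirty'] (min_width=8, slack=6)
Line 4: ['mountain'] (min_width=8, slack=6)
Line 5: ['pepper', 'gentle'] (min_width=13, slack=1)
Line 6: ['umbrella', 'a', 'any'] (min_width=14, slack=0)

Answer: |security      |
|dolphin   fast|
|up       dirty|
|mountain      |
|pepper  gentle|
|umbrella a any|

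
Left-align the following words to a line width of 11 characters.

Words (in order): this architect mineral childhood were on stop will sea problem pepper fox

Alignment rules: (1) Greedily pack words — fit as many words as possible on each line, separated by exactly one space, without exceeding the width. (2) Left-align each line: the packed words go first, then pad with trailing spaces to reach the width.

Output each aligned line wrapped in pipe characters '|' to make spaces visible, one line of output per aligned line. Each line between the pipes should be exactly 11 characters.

Line 1: ['this'] (min_width=4, slack=7)
Line 2: ['architect'] (min_width=9, slack=2)
Line 3: ['mineral'] (min_width=7, slack=4)
Line 4: ['childhood'] (min_width=9, slack=2)
Line 5: ['were', 'on'] (min_width=7, slack=4)
Line 6: ['stop', 'will'] (min_width=9, slack=2)
Line 7: ['sea', 'problem'] (min_width=11, slack=0)
Line 8: ['pepper', 'fox'] (min_width=10, slack=1)

Answer: |this       |
|architect  |
|mineral    |
|childhood  |
|were on    |
|stop will  |
|sea problem|
|pepper fox |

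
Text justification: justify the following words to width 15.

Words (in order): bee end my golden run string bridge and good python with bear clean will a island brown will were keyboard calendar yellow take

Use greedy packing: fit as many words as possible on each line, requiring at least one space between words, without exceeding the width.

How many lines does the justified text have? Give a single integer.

Answer: 10

Derivation:
Line 1: ['bee', 'end', 'my'] (min_width=10, slack=5)
Line 2: ['golden', 'run'] (min_width=10, slack=5)
Line 3: ['string', 'bridge'] (min_width=13, slack=2)
Line 4: ['and', 'good', 'python'] (min_width=15, slack=0)
Line 5: ['with', 'bear', 'clean'] (min_width=15, slack=0)
Line 6: ['will', 'a', 'island'] (min_width=13, slack=2)
Line 7: ['brown', 'will', 'were'] (min_width=15, slack=0)
Line 8: ['keyboard'] (min_width=8, slack=7)
Line 9: ['calendar', 'yellow'] (min_width=15, slack=0)
Line 10: ['take'] (min_width=4, slack=11)
Total lines: 10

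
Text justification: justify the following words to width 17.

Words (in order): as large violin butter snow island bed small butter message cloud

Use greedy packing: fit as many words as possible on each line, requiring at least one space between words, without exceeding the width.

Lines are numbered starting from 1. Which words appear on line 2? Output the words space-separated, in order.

Answer: butter snow

Derivation:
Line 1: ['as', 'large', 'violin'] (min_width=15, slack=2)
Line 2: ['butter', 'snow'] (min_width=11, slack=6)
Line 3: ['island', 'bed', 'small'] (min_width=16, slack=1)
Line 4: ['butter', 'message'] (min_width=14, slack=3)
Line 5: ['cloud'] (min_width=5, slack=12)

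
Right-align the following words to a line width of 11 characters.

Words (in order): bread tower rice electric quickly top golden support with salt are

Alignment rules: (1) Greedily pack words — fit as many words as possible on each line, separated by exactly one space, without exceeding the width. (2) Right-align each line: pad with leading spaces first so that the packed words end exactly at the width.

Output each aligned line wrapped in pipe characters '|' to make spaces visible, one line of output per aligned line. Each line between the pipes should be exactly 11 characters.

Answer: |bread tower|
|       rice|
|   electric|
|quickly top|
|     golden|
|    support|
|  with salt|
|        are|

Derivation:
Line 1: ['bread', 'tower'] (min_width=11, slack=0)
Line 2: ['rice'] (min_width=4, slack=7)
Line 3: ['electric'] (min_width=8, slack=3)
Line 4: ['quickly', 'top'] (min_width=11, slack=0)
Line 5: ['golden'] (min_width=6, slack=5)
Line 6: ['support'] (min_width=7, slack=4)
Line 7: ['with', 'salt'] (min_width=9, slack=2)
Line 8: ['are'] (min_width=3, slack=8)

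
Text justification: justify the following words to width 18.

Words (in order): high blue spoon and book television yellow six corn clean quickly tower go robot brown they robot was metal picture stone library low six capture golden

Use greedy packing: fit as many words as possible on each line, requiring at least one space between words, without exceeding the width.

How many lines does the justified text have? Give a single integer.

Line 1: ['high', 'blue', 'spoon'] (min_width=15, slack=3)
Line 2: ['and', 'book'] (min_width=8, slack=10)
Line 3: ['television', 'yellow'] (min_width=17, slack=1)
Line 4: ['six', 'corn', 'clean'] (min_width=14, slack=4)
Line 5: ['quickly', 'tower', 'go'] (min_width=16, slack=2)
Line 6: ['robot', 'brown', 'they'] (min_width=16, slack=2)
Line 7: ['robot', 'was', 'metal'] (min_width=15, slack=3)
Line 8: ['picture', 'stone'] (min_width=13, slack=5)
Line 9: ['library', 'low', 'six'] (min_width=15, slack=3)
Line 10: ['capture', 'golden'] (min_width=14, slack=4)
Total lines: 10

Answer: 10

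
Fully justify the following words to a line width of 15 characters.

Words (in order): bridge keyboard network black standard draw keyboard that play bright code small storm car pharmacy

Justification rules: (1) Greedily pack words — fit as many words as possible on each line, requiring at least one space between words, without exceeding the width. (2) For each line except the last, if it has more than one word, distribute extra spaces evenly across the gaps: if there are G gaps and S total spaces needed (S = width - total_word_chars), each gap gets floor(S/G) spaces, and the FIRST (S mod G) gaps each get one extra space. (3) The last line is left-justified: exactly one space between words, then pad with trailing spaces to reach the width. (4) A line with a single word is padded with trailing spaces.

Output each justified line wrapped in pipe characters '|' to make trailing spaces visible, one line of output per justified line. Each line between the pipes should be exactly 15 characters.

Answer: |bridge keyboard|
|network   black|
|standard   draw|
|keyboard   that|
|play     bright|
|code      small|
|storm       car|
|pharmacy       |

Derivation:
Line 1: ['bridge', 'keyboard'] (min_width=15, slack=0)
Line 2: ['network', 'black'] (min_width=13, slack=2)
Line 3: ['standard', 'draw'] (min_width=13, slack=2)
Line 4: ['keyboard', 'that'] (min_width=13, slack=2)
Line 5: ['play', 'bright'] (min_width=11, slack=4)
Line 6: ['code', 'small'] (min_width=10, slack=5)
Line 7: ['storm', 'car'] (min_width=9, slack=6)
Line 8: ['pharmacy'] (min_width=8, slack=7)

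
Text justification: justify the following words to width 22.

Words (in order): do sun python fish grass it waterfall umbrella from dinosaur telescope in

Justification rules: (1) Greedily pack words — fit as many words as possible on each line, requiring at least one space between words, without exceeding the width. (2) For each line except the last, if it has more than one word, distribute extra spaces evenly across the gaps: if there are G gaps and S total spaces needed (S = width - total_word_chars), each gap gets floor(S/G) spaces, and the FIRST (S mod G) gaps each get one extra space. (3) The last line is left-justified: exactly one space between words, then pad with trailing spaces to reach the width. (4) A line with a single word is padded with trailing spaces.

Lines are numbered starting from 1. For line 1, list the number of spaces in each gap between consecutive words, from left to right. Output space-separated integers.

Answer: 3 2 2

Derivation:
Line 1: ['do', 'sun', 'python', 'fish'] (min_width=18, slack=4)
Line 2: ['grass', 'it', 'waterfall'] (min_width=18, slack=4)
Line 3: ['umbrella', 'from', 'dinosaur'] (min_width=22, slack=0)
Line 4: ['telescope', 'in'] (min_width=12, slack=10)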